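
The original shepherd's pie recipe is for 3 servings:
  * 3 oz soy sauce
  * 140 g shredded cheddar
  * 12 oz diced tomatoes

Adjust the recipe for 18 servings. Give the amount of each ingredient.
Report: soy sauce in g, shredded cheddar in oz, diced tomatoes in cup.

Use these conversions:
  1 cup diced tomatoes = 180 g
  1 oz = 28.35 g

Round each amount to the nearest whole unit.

Scaling factor: 18/3 = 6.
soy sauce: 3 oz × 6 × 28.35 g/oz ≈ 510 g
shredded cheddar: 140 g × 6 ÷ 28.35 g/oz ≈ 30 oz
diced tomatoes: 12 oz × 6 × 28.35 g/oz ÷ 180 g/cup ≈ 11 cup

soy sauce: 510 g; shredded cheddar: 30 oz; diced tomatoes: 11 cup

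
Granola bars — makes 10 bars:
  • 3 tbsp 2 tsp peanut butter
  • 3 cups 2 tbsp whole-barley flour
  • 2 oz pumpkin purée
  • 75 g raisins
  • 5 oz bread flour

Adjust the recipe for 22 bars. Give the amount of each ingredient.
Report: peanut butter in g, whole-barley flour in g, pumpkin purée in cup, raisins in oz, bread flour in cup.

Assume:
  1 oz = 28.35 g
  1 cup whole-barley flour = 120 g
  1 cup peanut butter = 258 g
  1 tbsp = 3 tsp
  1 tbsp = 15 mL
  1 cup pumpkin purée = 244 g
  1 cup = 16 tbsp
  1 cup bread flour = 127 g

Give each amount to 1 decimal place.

Scaling factor: 22/10 = 11/5 = 2.2.
peanut butter: (3 tbsp + 2 tsp = 11/3 tbsp) × 11/5 ÷ 16 tbsp/cup × 258 g/cup ≈ 130.1 g
whole-barley flour: (3 cup + 2 tbsp = 3.125 cup) × 11/5 × 120 g/cup = 825.0 g
pumpkin purée: 2 oz × 11/5 × 28.35 g/oz ÷ 244 g/cup ≈ 0.5 cup
raisins: 75 g × 11/5 ÷ 28.35 g/oz ≈ 5.8 oz
bread flour: 5 oz × 11/5 × 28.35 g/oz ÷ 127 g/cup ≈ 2.5 cup

peanut butter: 130.1 g; whole-barley flour: 825.0 g; pumpkin purée: 0.5 cup; raisins: 5.8 oz; bread flour: 2.5 cup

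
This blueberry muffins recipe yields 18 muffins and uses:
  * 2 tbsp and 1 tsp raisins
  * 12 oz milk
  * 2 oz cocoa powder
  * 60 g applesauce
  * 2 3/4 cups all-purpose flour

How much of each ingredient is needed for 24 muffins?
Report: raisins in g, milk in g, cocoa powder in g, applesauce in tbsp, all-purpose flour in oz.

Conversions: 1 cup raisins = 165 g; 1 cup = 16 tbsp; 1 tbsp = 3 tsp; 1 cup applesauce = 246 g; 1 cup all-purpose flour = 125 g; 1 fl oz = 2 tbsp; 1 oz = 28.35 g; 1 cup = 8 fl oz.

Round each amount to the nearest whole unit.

raisins: 32 g; milk: 454 g; cocoa powder: 76 g; applesauce: 5 tbsp; all-purpose flour: 16 oz

Scaling factor: 24/18 = 4/3.
raisins: (2 tbsp + 1 tsp = 7/3 tbsp) × 4/3 ÷ 16 tbsp/cup × 165 g/cup ≈ 32 g
milk: 12 oz × 4/3 × 28.35 g/oz ≈ 454 g
cocoa powder: 2 oz × 4/3 × 28.35 g/oz ≈ 76 g
applesauce: 60 g × 4/3 ÷ 246 g/cup × 16 tbsp/cup ≈ 5 tbsp
all-purpose flour: 2.75 cup × 4/3 × 125 g/cup ÷ 28.35 g/oz ≈ 16 oz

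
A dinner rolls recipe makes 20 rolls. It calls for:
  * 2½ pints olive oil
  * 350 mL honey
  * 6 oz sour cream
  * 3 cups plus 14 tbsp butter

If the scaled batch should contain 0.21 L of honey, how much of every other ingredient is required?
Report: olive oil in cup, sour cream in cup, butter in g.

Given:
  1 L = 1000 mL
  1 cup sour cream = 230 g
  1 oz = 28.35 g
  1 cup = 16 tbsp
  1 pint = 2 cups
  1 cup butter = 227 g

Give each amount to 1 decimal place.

The original recipe has 0.35 L of honey, so the scaling factor is 0.21 ÷ 0.35 = 3/5 = 0.6.
olive oil: 2.5 pint × 3/5 × 2 cup/pint = 3.0 cup
sour cream: 6 oz × 3/5 × 28.35 g/oz ÷ 230 g/cup ≈ 0.4 cup
butter: (3 cup + 14 tbsp = 3.875 cup) × 3/5 × 227 g/cup ≈ 527.8 g

olive oil: 3.0 cup; sour cream: 0.4 cup; butter: 527.8 g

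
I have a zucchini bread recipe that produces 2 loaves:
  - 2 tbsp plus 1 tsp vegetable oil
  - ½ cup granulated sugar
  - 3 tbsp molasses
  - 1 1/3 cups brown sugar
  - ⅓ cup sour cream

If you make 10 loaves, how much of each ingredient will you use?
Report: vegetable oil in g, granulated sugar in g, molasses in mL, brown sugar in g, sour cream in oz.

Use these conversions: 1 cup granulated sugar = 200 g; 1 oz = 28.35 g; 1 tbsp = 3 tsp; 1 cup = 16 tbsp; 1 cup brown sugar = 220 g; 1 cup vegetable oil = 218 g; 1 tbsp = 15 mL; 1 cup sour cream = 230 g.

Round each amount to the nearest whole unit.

Scaling factor: 10/2 = 5.
vegetable oil: (2 tbsp + 1 tsp = 7/3 tbsp) × 5 ÷ 16 tbsp/cup × 218 g/cup ≈ 159 g
granulated sugar: 0.5 cup × 5 × 200 g/cup = 500 g
molasses: 3 tbsp × 5 × 15 mL/tbsp = 225 mL
brown sugar: 4/3 cup × 5 × 220 g/cup ≈ 1467 g
sour cream: 1/3 cup × 5 × 230 g/cup ÷ 28.35 g/oz ≈ 14 oz

vegetable oil: 159 g; granulated sugar: 500 g; molasses: 225 mL; brown sugar: 1467 g; sour cream: 14 oz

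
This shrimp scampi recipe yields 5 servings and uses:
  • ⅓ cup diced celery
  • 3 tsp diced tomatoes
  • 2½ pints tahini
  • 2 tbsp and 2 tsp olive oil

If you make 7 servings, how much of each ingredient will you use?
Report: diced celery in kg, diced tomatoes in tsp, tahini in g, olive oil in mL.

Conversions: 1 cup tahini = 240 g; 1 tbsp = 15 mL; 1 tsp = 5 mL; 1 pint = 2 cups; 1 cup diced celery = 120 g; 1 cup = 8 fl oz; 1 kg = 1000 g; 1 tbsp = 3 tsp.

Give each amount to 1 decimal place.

Scaling factor: 7/5 = 1.4.
diced celery: 1/3 cup × 7/5 × 120 g/cup ÷ 1000 g/kg ≈ 0.1 kg
diced tomatoes: 3 tsp × 7/5 = 4.2 tsp
tahini: 2.5 pint × 7/5 × 2 cup/pint × 240 g/cup = 1680.0 g
olive oil: (2 tbsp + 2 tsp = 8/3 tbsp) × 7/5 × 15 mL/tbsp = 56.0 mL

diced celery: 0.1 kg; diced tomatoes: 4.2 tsp; tahini: 1680.0 g; olive oil: 56.0 mL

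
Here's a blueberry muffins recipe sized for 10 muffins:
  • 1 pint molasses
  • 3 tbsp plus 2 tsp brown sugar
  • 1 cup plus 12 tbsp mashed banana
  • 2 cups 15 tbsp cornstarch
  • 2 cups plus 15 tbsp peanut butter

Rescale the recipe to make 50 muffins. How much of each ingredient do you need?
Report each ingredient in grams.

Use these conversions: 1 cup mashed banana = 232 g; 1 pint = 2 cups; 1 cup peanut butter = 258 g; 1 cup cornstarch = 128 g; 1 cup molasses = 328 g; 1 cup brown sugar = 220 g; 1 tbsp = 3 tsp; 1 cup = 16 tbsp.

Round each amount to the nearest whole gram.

molasses: 3280 g; brown sugar: 252 g; mashed banana: 2030 g; cornstarch: 1880 g; peanut butter: 3789 g

Scaling factor: 50/10 = 5.
molasses: 1 pint × 5 × 2 cup/pint × 328 g/cup = 3280 g
brown sugar: (3 tbsp + 2 tsp = 11/3 tbsp) × 5 ÷ 16 tbsp/cup × 220 g/cup ≈ 252 g
mashed banana: (1 cup + 12 tbsp = 1.75 cup) × 5 × 232 g/cup = 2030 g
cornstarch: (2 cup + 15 tbsp = 2.9375 cup) × 5 × 128 g/cup = 1880 g
peanut butter: (2 cup + 15 tbsp = 2.9375 cup) × 5 × 258 g/cup ≈ 3789 g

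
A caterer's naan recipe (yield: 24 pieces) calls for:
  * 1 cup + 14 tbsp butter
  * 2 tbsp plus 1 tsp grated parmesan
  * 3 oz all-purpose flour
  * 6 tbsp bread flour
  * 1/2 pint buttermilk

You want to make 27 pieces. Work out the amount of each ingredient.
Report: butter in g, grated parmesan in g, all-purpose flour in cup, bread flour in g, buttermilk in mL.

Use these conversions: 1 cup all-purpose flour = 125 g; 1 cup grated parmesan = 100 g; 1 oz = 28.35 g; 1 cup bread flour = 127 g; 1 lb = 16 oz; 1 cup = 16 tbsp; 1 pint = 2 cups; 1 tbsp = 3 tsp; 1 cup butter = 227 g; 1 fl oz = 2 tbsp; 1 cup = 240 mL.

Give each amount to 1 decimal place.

butter: 478.8 g; grated parmesan: 16.4 g; all-purpose flour: 0.8 cup; bread flour: 53.6 g; buttermilk: 270.0 mL

Scaling factor: 27/24 = 9/8 = 1.125.
butter: (1 cup + 14 tbsp = 1.875 cup) × 9/8 × 227 g/cup ≈ 478.8 g
grated parmesan: (2 tbsp + 1 tsp = 7/3 tbsp) × 9/8 ÷ 16 tbsp/cup × 100 g/cup ≈ 16.4 g
all-purpose flour: 3 oz × 9/8 × 28.35 g/oz ÷ 125 g/cup ≈ 0.8 cup
bread flour: 6 tbsp × 9/8 ÷ 16 tbsp/cup × 127 g/cup ≈ 53.6 g
buttermilk: 0.5 pint × 9/8 × 2 cup/pint × 240 mL/cup = 270.0 mL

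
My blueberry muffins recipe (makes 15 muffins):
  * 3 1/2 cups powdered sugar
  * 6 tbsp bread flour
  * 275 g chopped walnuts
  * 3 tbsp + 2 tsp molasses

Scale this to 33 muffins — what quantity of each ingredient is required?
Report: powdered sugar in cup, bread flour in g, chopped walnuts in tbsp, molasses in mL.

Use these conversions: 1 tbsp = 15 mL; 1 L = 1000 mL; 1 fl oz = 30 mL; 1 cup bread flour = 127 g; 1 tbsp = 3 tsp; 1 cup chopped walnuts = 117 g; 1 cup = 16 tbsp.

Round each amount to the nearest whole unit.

Scaling factor: 33/15 = 11/5 = 2.2.
powdered sugar: 3.5 cup × 11/5 ≈ 8 cup
bread flour: 6 tbsp × 11/5 ÷ 16 tbsp/cup × 127 g/cup ≈ 105 g
chopped walnuts: 275 g × 11/5 ÷ 117 g/cup × 16 tbsp/cup ≈ 83 tbsp
molasses: (3 tbsp + 2 tsp = 11/3 tbsp) × 11/5 × 15 mL/tbsp = 121 mL

powdered sugar: 8 cup; bread flour: 105 g; chopped walnuts: 83 tbsp; molasses: 121 mL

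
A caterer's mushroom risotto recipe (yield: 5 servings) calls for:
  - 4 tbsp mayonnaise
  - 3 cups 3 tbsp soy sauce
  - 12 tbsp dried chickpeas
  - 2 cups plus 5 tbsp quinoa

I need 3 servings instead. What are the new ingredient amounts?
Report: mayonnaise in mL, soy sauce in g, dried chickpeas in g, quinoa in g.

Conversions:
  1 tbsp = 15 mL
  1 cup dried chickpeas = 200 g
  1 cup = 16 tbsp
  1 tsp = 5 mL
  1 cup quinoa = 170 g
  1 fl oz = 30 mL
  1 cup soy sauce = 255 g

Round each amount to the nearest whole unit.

mayonnaise: 36 mL; soy sauce: 488 g; dried chickpeas: 90 g; quinoa: 236 g

Scaling factor: 3/5 = 0.6.
mayonnaise: 4 tbsp × 3/5 × 15 mL/tbsp = 36 mL
soy sauce: (3 cup + 3 tbsp = 3.1875 cup) × 3/5 × 255 g/cup ≈ 488 g
dried chickpeas: 12 tbsp × 3/5 ÷ 16 tbsp/cup × 200 g/cup = 90 g
quinoa: (2 cup + 5 tbsp = 2.3125 cup) × 3/5 × 170 g/cup ≈ 236 g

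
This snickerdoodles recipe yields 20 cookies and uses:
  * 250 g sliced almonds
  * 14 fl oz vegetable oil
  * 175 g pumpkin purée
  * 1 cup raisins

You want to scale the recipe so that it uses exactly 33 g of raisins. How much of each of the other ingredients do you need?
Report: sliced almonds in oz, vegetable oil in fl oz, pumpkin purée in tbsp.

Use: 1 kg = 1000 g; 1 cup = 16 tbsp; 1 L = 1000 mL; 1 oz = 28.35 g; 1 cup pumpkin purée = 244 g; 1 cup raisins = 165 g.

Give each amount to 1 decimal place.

sliced almonds: 1.8 oz; vegetable oil: 2.8 fl oz; pumpkin purée: 2.3 tbsp

The original recipe has 165 g of raisins, so the scaling factor is 33 ÷ 165 = 1/5 = 0.2.
sliced almonds: 250 g × 1/5 ÷ 28.35 g/oz ≈ 1.8 oz
vegetable oil: 14 fl oz × 1/5 = 2.8 fl oz
pumpkin purée: 175 g × 1/5 ÷ 244 g/cup × 16 tbsp/cup ≈ 2.3 tbsp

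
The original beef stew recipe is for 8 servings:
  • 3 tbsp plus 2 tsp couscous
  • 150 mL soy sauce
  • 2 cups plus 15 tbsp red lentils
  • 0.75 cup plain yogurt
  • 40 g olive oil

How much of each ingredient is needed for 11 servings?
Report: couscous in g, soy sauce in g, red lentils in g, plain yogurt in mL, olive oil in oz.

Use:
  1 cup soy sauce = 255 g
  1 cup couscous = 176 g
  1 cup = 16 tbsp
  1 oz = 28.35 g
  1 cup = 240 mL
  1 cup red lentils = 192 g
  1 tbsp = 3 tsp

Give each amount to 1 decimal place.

Scaling factor: 11/8 = 1.375.
couscous: (3 tbsp + 2 tsp = 11/3 tbsp) × 11/8 ÷ 16 tbsp/cup × 176 g/cup ≈ 55.5 g
soy sauce: 150 mL × 11/8 ÷ 240 mL/cup × 255 g/cup ≈ 219.1 g
red lentils: (2 cup + 15 tbsp = 2.9375 cup) × 11/8 × 192 g/cup = 775.5 g
plain yogurt: 0.75 cup × 11/8 × 240 mL/cup = 247.5 mL
olive oil: 40 g × 11/8 ÷ 28.35 g/oz ≈ 1.9 oz

couscous: 55.5 g; soy sauce: 219.1 g; red lentils: 775.5 g; plain yogurt: 247.5 mL; olive oil: 1.9 oz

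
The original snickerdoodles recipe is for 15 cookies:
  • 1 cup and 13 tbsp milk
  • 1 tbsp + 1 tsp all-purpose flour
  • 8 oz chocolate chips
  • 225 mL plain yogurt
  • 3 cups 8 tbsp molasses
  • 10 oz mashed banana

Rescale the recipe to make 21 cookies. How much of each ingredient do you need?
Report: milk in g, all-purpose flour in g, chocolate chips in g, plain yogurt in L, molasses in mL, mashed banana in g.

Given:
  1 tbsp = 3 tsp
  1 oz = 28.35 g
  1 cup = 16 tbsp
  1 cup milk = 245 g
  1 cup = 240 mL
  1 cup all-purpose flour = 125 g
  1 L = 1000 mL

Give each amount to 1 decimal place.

milk: 621.7 g; all-purpose flour: 14.6 g; chocolate chips: 317.5 g; plain yogurt: 0.3 L; molasses: 1176.0 mL; mashed banana: 396.9 g

Scaling factor: 21/15 = 7/5 = 1.4.
milk: (1 cup + 13 tbsp = 1.8125 cup) × 7/5 × 245 g/cup ≈ 621.7 g
all-purpose flour: (1 tbsp + 1 tsp = 4/3 tbsp) × 7/5 ÷ 16 tbsp/cup × 125 g/cup ≈ 14.6 g
chocolate chips: 8 oz × 7/5 × 28.35 g/oz ≈ 317.5 g
plain yogurt: 225 mL × 7/5 ÷ 1000 mL/L ≈ 0.3 L
molasses: (3 cup + 8 tbsp = 3.5 cup) × 7/5 × 240 mL/cup = 1176.0 mL
mashed banana: 10 oz × 7/5 × 28.35 g/oz = 396.9 g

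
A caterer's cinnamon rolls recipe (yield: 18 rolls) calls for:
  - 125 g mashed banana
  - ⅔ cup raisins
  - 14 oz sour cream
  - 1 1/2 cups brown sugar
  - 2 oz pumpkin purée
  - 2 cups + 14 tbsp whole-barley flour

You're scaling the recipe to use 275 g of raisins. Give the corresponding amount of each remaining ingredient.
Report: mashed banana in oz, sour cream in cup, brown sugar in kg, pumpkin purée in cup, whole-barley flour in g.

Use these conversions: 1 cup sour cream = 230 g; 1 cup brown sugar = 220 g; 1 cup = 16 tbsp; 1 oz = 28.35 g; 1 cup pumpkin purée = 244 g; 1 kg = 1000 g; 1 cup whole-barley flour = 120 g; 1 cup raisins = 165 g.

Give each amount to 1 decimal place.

The original recipe has 110 g of raisins, so the scaling factor is 275 ÷ 110 = 5/2 = 2.5.
mashed banana: 125 g × 5/2 ÷ 28.35 g/oz ≈ 11.0 oz
sour cream: 14 oz × 5/2 × 28.35 g/oz ÷ 230 g/cup ≈ 4.3 cup
brown sugar: 1.5 cup × 5/2 × 220 g/cup ÷ 1000 g/kg ≈ 0.8 kg
pumpkin purée: 2 oz × 5/2 × 28.35 g/oz ÷ 244 g/cup ≈ 0.6 cup
whole-barley flour: (2 cup + 14 tbsp = 2.875 cup) × 5/2 × 120 g/cup = 862.5 g

mashed banana: 11.0 oz; sour cream: 4.3 cup; brown sugar: 0.8 kg; pumpkin purée: 0.6 cup; whole-barley flour: 862.5 g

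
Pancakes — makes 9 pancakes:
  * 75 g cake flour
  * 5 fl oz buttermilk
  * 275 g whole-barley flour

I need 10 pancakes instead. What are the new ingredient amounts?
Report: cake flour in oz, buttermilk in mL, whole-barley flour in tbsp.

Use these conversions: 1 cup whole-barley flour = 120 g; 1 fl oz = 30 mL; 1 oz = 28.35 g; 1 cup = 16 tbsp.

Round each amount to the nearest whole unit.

cake flour: 3 oz; buttermilk: 167 mL; whole-barley flour: 41 tbsp

Scaling factor: 10/9.
cake flour: 75 g × 10/9 ÷ 28.35 g/oz ≈ 3 oz
buttermilk: 5 fl oz × 10/9 × 30 mL/fl oz ≈ 167 mL
whole-barley flour: 275 g × 10/9 ÷ 120 g/cup × 16 tbsp/cup ≈ 41 tbsp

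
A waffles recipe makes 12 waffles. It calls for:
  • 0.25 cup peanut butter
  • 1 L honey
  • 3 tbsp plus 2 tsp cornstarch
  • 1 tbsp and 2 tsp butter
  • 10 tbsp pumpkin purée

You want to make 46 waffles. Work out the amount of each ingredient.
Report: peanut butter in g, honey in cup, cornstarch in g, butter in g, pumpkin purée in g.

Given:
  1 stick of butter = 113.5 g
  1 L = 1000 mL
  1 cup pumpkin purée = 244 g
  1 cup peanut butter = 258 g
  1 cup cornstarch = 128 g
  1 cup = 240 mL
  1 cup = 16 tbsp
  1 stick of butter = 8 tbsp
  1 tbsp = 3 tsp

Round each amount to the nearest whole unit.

Scaling factor: 46/12 = 23/6.
peanut butter: 0.25 cup × 23/6 × 258 g/cup ≈ 247 g
honey: 1 L × 23/6 × 1000 mL/L ÷ 240 mL/cup ≈ 16 cup
cornstarch: (3 tbsp + 2 tsp = 11/3 tbsp) × 23/6 ÷ 16 tbsp/cup × 128 g/cup ≈ 112 g
butter: (1 tbsp + 2 tsp = 5/3 tbsp) × 23/6 ÷ 8 tbsp/stick × 113.5 g/stick ≈ 91 g
pumpkin purée: 10 tbsp × 23/6 ÷ 16 tbsp/cup × 244 g/cup ≈ 585 g

peanut butter: 247 g; honey: 16 cup; cornstarch: 112 g; butter: 91 g; pumpkin purée: 585 g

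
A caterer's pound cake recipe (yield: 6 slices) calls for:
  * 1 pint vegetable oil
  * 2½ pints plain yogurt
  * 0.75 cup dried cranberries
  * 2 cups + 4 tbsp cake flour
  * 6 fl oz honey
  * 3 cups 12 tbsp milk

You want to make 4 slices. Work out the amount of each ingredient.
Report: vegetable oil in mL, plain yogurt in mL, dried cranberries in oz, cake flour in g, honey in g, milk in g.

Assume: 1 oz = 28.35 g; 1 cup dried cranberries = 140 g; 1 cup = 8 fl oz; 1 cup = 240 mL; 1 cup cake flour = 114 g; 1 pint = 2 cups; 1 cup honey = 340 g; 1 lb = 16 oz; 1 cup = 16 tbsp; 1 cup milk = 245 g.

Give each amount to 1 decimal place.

Scaling factor: 4/6 = 2/3.
vegetable oil: 1 pint × 2/3 × 2 cup/pint × 240 mL/cup = 320.0 mL
plain yogurt: 2.5 pint × 2/3 × 2 cup/pint × 240 mL/cup = 800.0 mL
dried cranberries: 0.75 cup × 2/3 × 140 g/cup ÷ 28.35 g/oz ≈ 2.5 oz
cake flour: (2 cup + 4 tbsp = 2.25 cup) × 2/3 × 114 g/cup = 171.0 g
honey: 6 fl oz × 2/3 ÷ 8 fl oz/cup × 340 g/cup = 170.0 g
milk: (3 cup + 12 tbsp = 3.75 cup) × 2/3 × 245 g/cup = 612.5 g

vegetable oil: 320.0 mL; plain yogurt: 800.0 mL; dried cranberries: 2.5 oz; cake flour: 171.0 g; honey: 170.0 g; milk: 612.5 g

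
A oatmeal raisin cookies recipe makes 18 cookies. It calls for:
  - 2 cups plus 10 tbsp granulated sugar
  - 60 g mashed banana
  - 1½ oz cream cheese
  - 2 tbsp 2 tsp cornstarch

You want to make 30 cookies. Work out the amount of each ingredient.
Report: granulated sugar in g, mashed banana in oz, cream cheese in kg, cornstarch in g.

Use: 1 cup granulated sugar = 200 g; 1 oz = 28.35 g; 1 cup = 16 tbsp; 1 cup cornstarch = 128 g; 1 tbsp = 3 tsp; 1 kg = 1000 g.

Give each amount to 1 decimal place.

granulated sugar: 875.0 g; mashed banana: 3.5 oz; cream cheese: 0.1 kg; cornstarch: 35.6 g

Scaling factor: 30/18 = 5/3.
granulated sugar: (2 cup + 10 tbsp = 2.625 cup) × 5/3 × 200 g/cup = 875.0 g
mashed banana: 60 g × 5/3 ÷ 28.35 g/oz ≈ 3.5 oz
cream cheese: 1.5 oz × 5/3 × 28.35 g/oz ÷ 1000 g/kg ≈ 0.1 kg
cornstarch: (2 tbsp + 2 tsp = 8/3 tbsp) × 5/3 ÷ 16 tbsp/cup × 128 g/cup ≈ 35.6 g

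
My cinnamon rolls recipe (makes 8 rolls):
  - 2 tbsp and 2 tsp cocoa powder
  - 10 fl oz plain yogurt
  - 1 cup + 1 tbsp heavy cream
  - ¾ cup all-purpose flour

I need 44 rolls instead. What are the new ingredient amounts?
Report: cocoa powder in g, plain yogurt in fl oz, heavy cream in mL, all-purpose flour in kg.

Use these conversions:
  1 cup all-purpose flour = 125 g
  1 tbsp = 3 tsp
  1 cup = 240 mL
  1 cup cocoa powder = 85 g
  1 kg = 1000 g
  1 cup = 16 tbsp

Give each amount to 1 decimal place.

Scaling factor: 44/8 = 11/2 = 5.5.
cocoa powder: (2 tbsp + 2 tsp = 8/3 tbsp) × 11/2 ÷ 16 tbsp/cup × 85 g/cup ≈ 77.9 g
plain yogurt: 10 fl oz × 11/2 = 55.0 fl oz
heavy cream: (1 cup + 1 tbsp = 1.0625 cup) × 11/2 × 240 mL/cup = 1402.5 mL
all-purpose flour: 0.75 cup × 11/2 × 125 g/cup ÷ 1000 g/kg ≈ 0.5 kg

cocoa powder: 77.9 g; plain yogurt: 55.0 fl oz; heavy cream: 1402.5 mL; all-purpose flour: 0.5 kg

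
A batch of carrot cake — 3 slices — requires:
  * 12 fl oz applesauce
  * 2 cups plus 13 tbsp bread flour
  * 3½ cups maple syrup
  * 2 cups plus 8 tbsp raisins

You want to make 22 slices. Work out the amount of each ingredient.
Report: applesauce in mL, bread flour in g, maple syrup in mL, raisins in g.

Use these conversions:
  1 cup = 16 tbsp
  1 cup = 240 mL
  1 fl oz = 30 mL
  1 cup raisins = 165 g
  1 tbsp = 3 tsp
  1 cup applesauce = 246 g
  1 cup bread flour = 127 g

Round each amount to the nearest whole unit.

Scaling factor: 22/3.
applesauce: 12 fl oz × 22/3 × 30 mL/fl oz = 2640 mL
bread flour: (2 cup + 13 tbsp = 2.8125 cup) × 22/3 × 127 g/cup ≈ 2619 g
maple syrup: 3.5 cup × 22/3 × 240 mL/cup = 6160 mL
raisins: (2 cup + 8 tbsp = 2.5 cup) × 22/3 × 165 g/cup = 3025 g

applesauce: 2640 mL; bread flour: 2619 g; maple syrup: 6160 mL; raisins: 3025 g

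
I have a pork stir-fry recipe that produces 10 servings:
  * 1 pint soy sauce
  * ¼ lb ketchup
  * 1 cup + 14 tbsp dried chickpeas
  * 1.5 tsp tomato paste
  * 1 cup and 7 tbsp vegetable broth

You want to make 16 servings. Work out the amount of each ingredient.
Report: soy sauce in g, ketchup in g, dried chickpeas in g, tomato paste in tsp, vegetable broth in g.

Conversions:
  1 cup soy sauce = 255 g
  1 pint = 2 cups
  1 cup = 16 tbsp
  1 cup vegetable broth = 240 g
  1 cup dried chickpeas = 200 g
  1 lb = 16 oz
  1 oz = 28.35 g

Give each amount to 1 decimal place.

soy sauce: 816.0 g; ketchup: 181.4 g; dried chickpeas: 600.0 g; tomato paste: 2.4 tsp; vegetable broth: 552.0 g

Scaling factor: 16/10 = 8/5 = 1.6.
soy sauce: 1 pint × 8/5 × 2 cup/pint × 255 g/cup = 816.0 g
ketchup: 0.25 lb × 8/5 × 16 oz/lb × 28.35 g/oz ≈ 181.4 g
dried chickpeas: (1 cup + 14 tbsp = 1.875 cup) × 8/5 × 200 g/cup = 600.0 g
tomato paste: 1.5 tsp × 8/5 = 2.4 tsp
vegetable broth: (1 cup + 7 tbsp = 1.4375 cup) × 8/5 × 240 g/cup = 552.0 g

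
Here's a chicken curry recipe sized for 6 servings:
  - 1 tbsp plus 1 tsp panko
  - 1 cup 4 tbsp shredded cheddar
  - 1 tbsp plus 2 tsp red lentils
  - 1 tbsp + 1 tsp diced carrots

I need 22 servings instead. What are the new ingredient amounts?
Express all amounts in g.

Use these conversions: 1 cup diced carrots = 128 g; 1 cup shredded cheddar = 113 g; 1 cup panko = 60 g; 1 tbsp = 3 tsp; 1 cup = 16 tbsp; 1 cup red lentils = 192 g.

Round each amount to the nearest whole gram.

Scaling factor: 22/6 = 11/3.
panko: (1 tbsp + 1 tsp = 4/3 tbsp) × 11/3 ÷ 16 tbsp/cup × 60 g/cup ≈ 18 g
shredded cheddar: (1 cup + 4 tbsp = 1.25 cup) × 11/3 × 113 g/cup ≈ 518 g
red lentils: (1 tbsp + 2 tsp = 5/3 tbsp) × 11/3 ÷ 16 tbsp/cup × 192 g/cup ≈ 73 g
diced carrots: (1 tbsp + 1 tsp = 4/3 tbsp) × 11/3 ÷ 16 tbsp/cup × 128 g/cup ≈ 39 g

panko: 18 g; shredded cheddar: 518 g; red lentils: 73 g; diced carrots: 39 g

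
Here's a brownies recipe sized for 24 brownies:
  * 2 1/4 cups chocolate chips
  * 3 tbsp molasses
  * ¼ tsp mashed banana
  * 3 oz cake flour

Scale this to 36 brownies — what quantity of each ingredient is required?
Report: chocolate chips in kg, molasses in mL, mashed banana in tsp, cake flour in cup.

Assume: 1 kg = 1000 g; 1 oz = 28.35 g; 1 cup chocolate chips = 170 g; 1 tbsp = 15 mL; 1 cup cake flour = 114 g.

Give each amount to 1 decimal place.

Scaling factor: 36/24 = 3/2 = 1.5.
chocolate chips: 2.25 cup × 3/2 × 170 g/cup ÷ 1000 g/kg ≈ 0.6 kg
molasses: 3 tbsp × 3/2 × 15 mL/tbsp = 67.5 mL
mashed banana: 0.25 tsp × 3/2 ≈ 0.4 tsp
cake flour: 3 oz × 3/2 × 28.35 g/oz ÷ 114 g/cup ≈ 1.1 cup

chocolate chips: 0.6 kg; molasses: 67.5 mL; mashed banana: 0.4 tsp; cake flour: 1.1 cup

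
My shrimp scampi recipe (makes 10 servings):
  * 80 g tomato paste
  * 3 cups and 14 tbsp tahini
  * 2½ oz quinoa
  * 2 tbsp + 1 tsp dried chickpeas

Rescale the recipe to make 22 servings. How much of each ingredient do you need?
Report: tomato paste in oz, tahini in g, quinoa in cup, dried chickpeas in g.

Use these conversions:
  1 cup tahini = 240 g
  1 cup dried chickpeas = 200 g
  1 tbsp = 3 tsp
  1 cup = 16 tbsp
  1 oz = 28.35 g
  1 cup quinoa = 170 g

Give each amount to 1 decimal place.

tomato paste: 6.2 oz; tahini: 2046.0 g; quinoa: 0.9 cup; dried chickpeas: 64.2 g

Scaling factor: 22/10 = 11/5 = 2.2.
tomato paste: 80 g × 11/5 ÷ 28.35 g/oz ≈ 6.2 oz
tahini: (3 cup + 14 tbsp = 3.875 cup) × 11/5 × 240 g/cup = 2046.0 g
quinoa: 2.5 oz × 11/5 × 28.35 g/oz ÷ 170 g/cup ≈ 0.9 cup
dried chickpeas: (2 tbsp + 1 tsp = 7/3 tbsp) × 11/5 ÷ 16 tbsp/cup × 200 g/cup ≈ 64.2 g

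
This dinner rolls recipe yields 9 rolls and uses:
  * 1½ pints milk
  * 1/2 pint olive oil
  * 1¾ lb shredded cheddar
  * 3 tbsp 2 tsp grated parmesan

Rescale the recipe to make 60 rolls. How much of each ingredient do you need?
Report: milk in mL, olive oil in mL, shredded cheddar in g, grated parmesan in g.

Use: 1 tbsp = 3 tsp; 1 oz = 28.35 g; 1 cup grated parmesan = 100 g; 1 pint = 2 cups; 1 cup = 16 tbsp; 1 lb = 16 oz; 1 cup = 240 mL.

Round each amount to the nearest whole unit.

Scaling factor: 60/9 = 20/3.
milk: 1.5 pint × 20/3 × 2 cup/pint × 240 mL/cup = 4800 mL
olive oil: 0.5 pint × 20/3 × 2 cup/pint × 240 mL/cup = 1600 mL
shredded cheddar: 1.75 lb × 20/3 × 16 oz/lb × 28.35 g/oz = 5292 g
grated parmesan: (3 tbsp + 2 tsp = 11/3 tbsp) × 20/3 ÷ 16 tbsp/cup × 100 g/cup ≈ 153 g

milk: 4800 mL; olive oil: 1600 mL; shredded cheddar: 5292 g; grated parmesan: 153 g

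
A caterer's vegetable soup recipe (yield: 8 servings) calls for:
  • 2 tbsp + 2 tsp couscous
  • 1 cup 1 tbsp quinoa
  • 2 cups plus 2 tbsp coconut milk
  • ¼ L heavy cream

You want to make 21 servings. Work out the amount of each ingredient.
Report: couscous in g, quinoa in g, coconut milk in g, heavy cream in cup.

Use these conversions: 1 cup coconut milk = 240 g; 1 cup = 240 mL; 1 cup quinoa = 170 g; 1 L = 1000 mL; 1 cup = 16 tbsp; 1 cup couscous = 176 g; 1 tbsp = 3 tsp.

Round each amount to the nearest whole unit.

Scaling factor: 21/8 = 2.625.
couscous: (2 tbsp + 2 tsp = 8/3 tbsp) × 21/8 ÷ 16 tbsp/cup × 176 g/cup = 77 g
quinoa: (1 cup + 1 tbsp = 1.0625 cup) × 21/8 × 170 g/cup ≈ 474 g
coconut milk: (2 cup + 2 tbsp = 2.125 cup) × 21/8 × 240 g/cup ≈ 1339 g
heavy cream: 0.25 L × 21/8 × 1000 mL/L ÷ 240 mL/cup ≈ 3 cup

couscous: 77 g; quinoa: 474 g; coconut milk: 1339 g; heavy cream: 3 cup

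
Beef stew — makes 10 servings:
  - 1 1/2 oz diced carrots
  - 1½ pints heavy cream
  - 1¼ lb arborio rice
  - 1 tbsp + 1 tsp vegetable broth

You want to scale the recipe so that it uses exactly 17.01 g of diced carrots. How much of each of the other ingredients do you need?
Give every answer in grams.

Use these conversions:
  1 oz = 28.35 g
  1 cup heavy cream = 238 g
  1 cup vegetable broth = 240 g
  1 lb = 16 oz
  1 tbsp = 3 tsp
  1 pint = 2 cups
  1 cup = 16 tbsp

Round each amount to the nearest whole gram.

The original recipe has 42.525 g of diced carrots, so the scaling factor is 17.01 ÷ 42.525 = 2/5 = 0.4.
heavy cream: 1.5 pint × 2/5 × 2 cup/pint × 238 g/cup ≈ 286 g
arborio rice: 1.25 lb × 2/5 × 16 oz/lb × 28.35 g/oz ≈ 227 g
vegetable broth: (1 tbsp + 1 tsp = 4/3 tbsp) × 2/5 ÷ 16 tbsp/cup × 240 g/cup = 8 g

heavy cream: 286 g; arborio rice: 227 g; vegetable broth: 8 g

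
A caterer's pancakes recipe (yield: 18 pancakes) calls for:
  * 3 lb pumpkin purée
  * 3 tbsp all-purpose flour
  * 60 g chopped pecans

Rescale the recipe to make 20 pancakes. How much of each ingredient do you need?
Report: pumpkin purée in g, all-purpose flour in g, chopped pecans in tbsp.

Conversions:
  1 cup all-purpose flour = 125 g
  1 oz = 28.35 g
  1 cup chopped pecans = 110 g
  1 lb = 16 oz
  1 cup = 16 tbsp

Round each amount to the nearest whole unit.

pumpkin purée: 1512 g; all-purpose flour: 26 g; chopped pecans: 10 tbsp

Scaling factor: 20/18 = 10/9.
pumpkin purée: 3 lb × 10/9 × 16 oz/lb × 28.35 g/oz = 1512 g
all-purpose flour: 3 tbsp × 10/9 ÷ 16 tbsp/cup × 125 g/cup ≈ 26 g
chopped pecans: 60 g × 10/9 ÷ 110 g/cup × 16 tbsp/cup ≈ 10 tbsp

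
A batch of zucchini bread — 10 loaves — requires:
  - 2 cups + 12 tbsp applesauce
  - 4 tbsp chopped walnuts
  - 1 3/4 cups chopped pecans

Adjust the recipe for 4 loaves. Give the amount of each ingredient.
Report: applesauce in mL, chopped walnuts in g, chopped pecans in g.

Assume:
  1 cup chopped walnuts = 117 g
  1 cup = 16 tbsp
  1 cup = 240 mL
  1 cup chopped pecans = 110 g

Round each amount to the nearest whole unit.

Scaling factor: 4/10 = 2/5 = 0.4.
applesauce: (2 cup + 12 tbsp = 2.75 cup) × 2/5 × 240 mL/cup = 264 mL
chopped walnuts: 4 tbsp × 2/5 ÷ 16 tbsp/cup × 117 g/cup ≈ 12 g
chopped pecans: 1.75 cup × 2/5 × 110 g/cup = 77 g

applesauce: 264 mL; chopped walnuts: 12 g; chopped pecans: 77 g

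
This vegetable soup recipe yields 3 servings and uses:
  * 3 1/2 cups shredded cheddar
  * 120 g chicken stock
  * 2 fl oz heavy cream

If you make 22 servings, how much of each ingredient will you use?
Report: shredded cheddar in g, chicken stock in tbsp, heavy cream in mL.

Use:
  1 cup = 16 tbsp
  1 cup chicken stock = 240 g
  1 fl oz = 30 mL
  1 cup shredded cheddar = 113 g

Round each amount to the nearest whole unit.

shredded cheddar: 2900 g; chicken stock: 59 tbsp; heavy cream: 440 mL

Scaling factor: 22/3.
shredded cheddar: 3.5 cup × 22/3 × 113 g/cup ≈ 2900 g
chicken stock: 120 g × 22/3 ÷ 240 g/cup × 16 tbsp/cup ≈ 59 tbsp
heavy cream: 2 fl oz × 22/3 × 30 mL/fl oz = 440 mL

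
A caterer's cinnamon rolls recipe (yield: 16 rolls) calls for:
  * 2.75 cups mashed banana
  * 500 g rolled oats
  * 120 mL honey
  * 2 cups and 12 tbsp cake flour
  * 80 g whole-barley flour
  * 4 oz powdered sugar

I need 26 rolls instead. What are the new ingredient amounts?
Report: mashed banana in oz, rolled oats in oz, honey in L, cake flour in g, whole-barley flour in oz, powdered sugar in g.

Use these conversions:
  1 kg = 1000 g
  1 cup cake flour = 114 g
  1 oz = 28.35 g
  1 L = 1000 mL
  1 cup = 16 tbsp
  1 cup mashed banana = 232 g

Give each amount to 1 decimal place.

Scaling factor: 26/16 = 13/8 = 1.625.
mashed banana: 2.75 cup × 13/8 × 232 g/cup ÷ 28.35 g/oz ≈ 36.6 oz
rolled oats: 500 g × 13/8 ÷ 28.35 g/oz ≈ 28.7 oz
honey: 120 mL × 13/8 ÷ 1000 mL/L ≈ 0.2 L
cake flour: (2 cup + 12 tbsp = 2.75 cup) × 13/8 × 114 g/cup ≈ 509.4 g
whole-barley flour: 80 g × 13/8 ÷ 28.35 g/oz ≈ 4.6 oz
powdered sugar: 4 oz × 13/8 × 28.35 g/oz ≈ 184.3 g

mashed banana: 36.6 oz; rolled oats: 28.7 oz; honey: 0.2 L; cake flour: 509.4 g; whole-barley flour: 4.6 oz; powdered sugar: 184.3 g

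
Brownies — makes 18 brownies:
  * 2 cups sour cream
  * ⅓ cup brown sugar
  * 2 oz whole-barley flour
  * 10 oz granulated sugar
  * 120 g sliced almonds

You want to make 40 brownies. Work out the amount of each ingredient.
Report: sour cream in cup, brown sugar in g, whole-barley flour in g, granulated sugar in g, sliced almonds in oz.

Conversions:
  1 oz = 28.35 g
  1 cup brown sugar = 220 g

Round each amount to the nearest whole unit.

sour cream: 4 cup; brown sugar: 163 g; whole-barley flour: 126 g; granulated sugar: 630 g; sliced almonds: 9 oz

Scaling factor: 40/18 = 20/9.
sour cream: 2 cup × 20/9 ≈ 4 cup
brown sugar: 1/3 cup × 20/9 × 220 g/cup ≈ 163 g
whole-barley flour: 2 oz × 20/9 × 28.35 g/oz = 126 g
granulated sugar: 10 oz × 20/9 × 28.35 g/oz = 630 g
sliced almonds: 120 g × 20/9 ÷ 28.35 g/oz ≈ 9 oz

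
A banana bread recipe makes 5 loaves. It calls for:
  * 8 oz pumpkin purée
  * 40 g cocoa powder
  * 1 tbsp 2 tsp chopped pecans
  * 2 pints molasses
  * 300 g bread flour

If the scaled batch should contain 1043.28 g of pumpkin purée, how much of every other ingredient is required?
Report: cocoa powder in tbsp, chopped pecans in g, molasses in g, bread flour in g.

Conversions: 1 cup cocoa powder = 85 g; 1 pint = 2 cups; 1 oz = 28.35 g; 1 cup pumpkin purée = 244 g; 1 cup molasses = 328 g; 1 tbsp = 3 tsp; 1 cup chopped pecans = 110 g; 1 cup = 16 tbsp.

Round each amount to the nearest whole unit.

cocoa powder: 35 tbsp; chopped pecans: 53 g; molasses: 6035 g; bread flour: 1380 g

The original recipe has 226.8 g of pumpkin purée, so the scaling factor is 1043.28 ÷ 226.8 = 23/5 = 4.6.
cocoa powder: 40 g × 23/5 ÷ 85 g/cup × 16 tbsp/cup ≈ 35 tbsp
chopped pecans: (1 tbsp + 2 tsp = 5/3 tbsp) × 23/5 ÷ 16 tbsp/cup × 110 g/cup ≈ 53 g
molasses: 2 pint × 23/5 × 2 cup/pint × 328 g/cup ≈ 6035 g
bread flour: 300 g × 23/5 = 1380 g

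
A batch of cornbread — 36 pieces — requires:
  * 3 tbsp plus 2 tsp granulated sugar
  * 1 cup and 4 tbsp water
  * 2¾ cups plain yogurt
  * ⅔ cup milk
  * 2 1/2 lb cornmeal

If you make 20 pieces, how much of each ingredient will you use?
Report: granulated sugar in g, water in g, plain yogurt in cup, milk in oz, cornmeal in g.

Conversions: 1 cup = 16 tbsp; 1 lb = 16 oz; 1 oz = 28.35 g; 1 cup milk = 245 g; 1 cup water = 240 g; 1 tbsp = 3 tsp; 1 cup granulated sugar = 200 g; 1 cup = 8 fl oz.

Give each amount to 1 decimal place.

granulated sugar: 25.5 g; water: 166.7 g; plain yogurt: 1.5 cup; milk: 3.2 oz; cornmeal: 630.0 g

Scaling factor: 20/36 = 5/9.
granulated sugar: (3 tbsp + 2 tsp = 11/3 tbsp) × 5/9 ÷ 16 tbsp/cup × 200 g/cup ≈ 25.5 g
water: (1 cup + 4 tbsp = 1.25 cup) × 5/9 × 240 g/cup ≈ 166.7 g
plain yogurt: 2.75 cup × 5/9 ≈ 1.5 cup
milk: 2/3 cup × 5/9 × 245 g/cup ÷ 28.35 g/oz ≈ 3.2 oz
cornmeal: 2.5 lb × 5/9 × 16 oz/lb × 28.35 g/oz = 630.0 g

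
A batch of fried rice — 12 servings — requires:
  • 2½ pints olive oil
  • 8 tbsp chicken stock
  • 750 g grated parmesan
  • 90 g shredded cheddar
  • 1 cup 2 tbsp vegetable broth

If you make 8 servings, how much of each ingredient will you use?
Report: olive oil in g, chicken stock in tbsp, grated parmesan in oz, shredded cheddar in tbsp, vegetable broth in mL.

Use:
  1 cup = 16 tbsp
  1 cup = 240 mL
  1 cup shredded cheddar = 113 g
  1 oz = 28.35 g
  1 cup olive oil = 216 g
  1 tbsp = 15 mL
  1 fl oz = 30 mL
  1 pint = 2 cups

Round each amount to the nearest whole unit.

Scaling factor: 8/12 = 2/3.
olive oil: 2.5 pint × 2/3 × 2 cup/pint × 216 g/cup = 720 g
chicken stock: 8 tbsp × 2/3 ≈ 5 tbsp
grated parmesan: 750 g × 2/3 ÷ 28.35 g/oz ≈ 18 oz
shredded cheddar: 90 g × 2/3 ÷ 113 g/cup × 16 tbsp/cup ≈ 8 tbsp
vegetable broth: (1 cup + 2 tbsp = 1.125 cup) × 2/3 × 240 mL/cup = 180 mL

olive oil: 720 g; chicken stock: 5 tbsp; grated parmesan: 18 oz; shredded cheddar: 8 tbsp; vegetable broth: 180 mL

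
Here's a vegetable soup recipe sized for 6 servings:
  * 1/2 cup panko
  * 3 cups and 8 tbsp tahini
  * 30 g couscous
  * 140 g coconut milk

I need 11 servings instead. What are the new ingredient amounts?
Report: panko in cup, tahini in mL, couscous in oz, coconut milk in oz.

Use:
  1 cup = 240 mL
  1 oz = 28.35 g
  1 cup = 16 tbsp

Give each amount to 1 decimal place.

Scaling factor: 11/6.
panko: 0.5 cup × 11/6 ≈ 0.9 cup
tahini: (3 cup + 8 tbsp = 3.5 cup) × 11/6 × 240 mL/cup = 1540.0 mL
couscous: 30 g × 11/6 ÷ 28.35 g/oz ≈ 1.9 oz
coconut milk: 140 g × 11/6 ÷ 28.35 g/oz ≈ 9.1 oz

panko: 0.9 cup; tahini: 1540.0 mL; couscous: 1.9 oz; coconut milk: 9.1 oz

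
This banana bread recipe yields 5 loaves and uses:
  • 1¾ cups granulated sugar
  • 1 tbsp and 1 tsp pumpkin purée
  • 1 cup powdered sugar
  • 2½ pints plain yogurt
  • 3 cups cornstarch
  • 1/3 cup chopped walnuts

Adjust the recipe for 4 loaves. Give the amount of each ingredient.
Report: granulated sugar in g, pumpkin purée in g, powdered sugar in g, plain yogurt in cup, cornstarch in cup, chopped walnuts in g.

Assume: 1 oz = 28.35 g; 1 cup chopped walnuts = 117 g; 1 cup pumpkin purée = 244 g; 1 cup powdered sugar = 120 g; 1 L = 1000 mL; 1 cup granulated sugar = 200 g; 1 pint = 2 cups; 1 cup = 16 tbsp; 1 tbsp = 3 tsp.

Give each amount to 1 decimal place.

granulated sugar: 280.0 g; pumpkin purée: 16.3 g; powdered sugar: 96.0 g; plain yogurt: 4.0 cup; cornstarch: 2.4 cup; chopped walnuts: 31.2 g

Scaling factor: 4/5 = 0.8.
granulated sugar: 1.75 cup × 4/5 × 200 g/cup = 280.0 g
pumpkin purée: (1 tbsp + 1 tsp = 4/3 tbsp) × 4/5 ÷ 16 tbsp/cup × 244 g/cup ≈ 16.3 g
powdered sugar: 1 cup × 4/5 × 120 g/cup = 96.0 g
plain yogurt: 2.5 pint × 4/5 × 2 cup/pint = 4.0 cup
cornstarch: 3 cup × 4/5 = 2.4 cup
chopped walnuts: 1/3 cup × 4/5 × 117 g/cup = 31.2 g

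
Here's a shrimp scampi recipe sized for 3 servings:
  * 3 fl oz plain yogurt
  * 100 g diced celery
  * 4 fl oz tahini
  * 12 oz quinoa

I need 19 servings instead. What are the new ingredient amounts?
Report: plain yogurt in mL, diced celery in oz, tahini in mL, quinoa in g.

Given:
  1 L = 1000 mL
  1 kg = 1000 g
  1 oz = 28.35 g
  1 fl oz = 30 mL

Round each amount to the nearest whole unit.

Scaling factor: 19/3.
plain yogurt: 3 fl oz × 19/3 × 30 mL/fl oz = 570 mL
diced celery: 100 g × 19/3 ÷ 28.35 g/oz ≈ 22 oz
tahini: 4 fl oz × 19/3 × 30 mL/fl oz = 760 mL
quinoa: 12 oz × 19/3 × 28.35 g/oz ≈ 2155 g

plain yogurt: 570 mL; diced celery: 22 oz; tahini: 760 mL; quinoa: 2155 g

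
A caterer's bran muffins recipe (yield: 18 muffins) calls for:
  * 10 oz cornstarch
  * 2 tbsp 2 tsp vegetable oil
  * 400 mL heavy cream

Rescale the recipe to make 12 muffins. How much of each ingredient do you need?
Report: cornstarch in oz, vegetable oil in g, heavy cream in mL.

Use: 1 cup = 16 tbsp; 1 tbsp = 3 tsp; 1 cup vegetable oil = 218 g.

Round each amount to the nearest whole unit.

cornstarch: 7 oz; vegetable oil: 24 g; heavy cream: 267 mL

Scaling factor: 12/18 = 2/3.
cornstarch: 10 oz × 2/3 ≈ 7 oz
vegetable oil: (2 tbsp + 2 tsp = 8/3 tbsp) × 2/3 ÷ 16 tbsp/cup × 218 g/cup ≈ 24 g
heavy cream: 400 mL × 2/3 ≈ 267 mL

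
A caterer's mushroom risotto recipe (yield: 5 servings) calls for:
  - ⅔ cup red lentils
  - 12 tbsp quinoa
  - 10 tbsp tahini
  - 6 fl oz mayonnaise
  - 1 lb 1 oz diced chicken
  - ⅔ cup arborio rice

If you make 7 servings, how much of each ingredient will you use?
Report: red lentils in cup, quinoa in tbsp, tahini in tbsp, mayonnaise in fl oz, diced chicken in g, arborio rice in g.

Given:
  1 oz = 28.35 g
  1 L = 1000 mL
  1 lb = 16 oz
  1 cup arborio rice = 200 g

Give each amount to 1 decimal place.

red lentils: 0.9 cup; quinoa: 16.8 tbsp; tahini: 14.0 tbsp; mayonnaise: 8.4 fl oz; diced chicken: 674.7 g; arborio rice: 186.7 g

Scaling factor: 7/5 = 1.4.
red lentils: 2/3 cup × 7/5 ≈ 0.9 cup
quinoa: 12 tbsp × 7/5 = 16.8 tbsp
tahini: 10 tbsp × 7/5 = 14.0 tbsp
mayonnaise: 6 fl oz × 7/5 = 8.4 fl oz
diced chicken: (1 lb + 1 oz = 1.0625 lb) × 7/5 × 16 oz/lb × 28.35 g/oz ≈ 674.7 g
arborio rice: 2/3 cup × 7/5 × 200 g/cup ≈ 186.7 g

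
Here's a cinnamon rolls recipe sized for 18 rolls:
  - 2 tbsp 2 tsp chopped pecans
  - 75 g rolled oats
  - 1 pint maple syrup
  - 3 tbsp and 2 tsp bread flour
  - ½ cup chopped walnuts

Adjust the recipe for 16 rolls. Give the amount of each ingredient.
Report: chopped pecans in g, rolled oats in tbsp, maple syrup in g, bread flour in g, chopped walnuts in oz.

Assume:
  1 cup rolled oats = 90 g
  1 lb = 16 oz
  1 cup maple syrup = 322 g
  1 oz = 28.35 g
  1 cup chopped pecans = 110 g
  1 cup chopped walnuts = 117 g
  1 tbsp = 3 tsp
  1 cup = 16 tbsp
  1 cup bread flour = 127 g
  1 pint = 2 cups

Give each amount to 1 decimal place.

chopped pecans: 16.3 g; rolled oats: 11.9 tbsp; maple syrup: 572.4 g; bread flour: 25.9 g; chopped walnuts: 1.8 oz

Scaling factor: 16/18 = 8/9.
chopped pecans: (2 tbsp + 2 tsp = 8/3 tbsp) × 8/9 ÷ 16 tbsp/cup × 110 g/cup ≈ 16.3 g
rolled oats: 75 g × 8/9 ÷ 90 g/cup × 16 tbsp/cup ≈ 11.9 tbsp
maple syrup: 1 pint × 8/9 × 2 cup/pint × 322 g/cup ≈ 572.4 g
bread flour: (3 tbsp + 2 tsp = 11/3 tbsp) × 8/9 ÷ 16 tbsp/cup × 127 g/cup ≈ 25.9 g
chopped walnuts: 0.5 cup × 8/9 × 117 g/cup ÷ 28.35 g/oz ≈ 1.8 oz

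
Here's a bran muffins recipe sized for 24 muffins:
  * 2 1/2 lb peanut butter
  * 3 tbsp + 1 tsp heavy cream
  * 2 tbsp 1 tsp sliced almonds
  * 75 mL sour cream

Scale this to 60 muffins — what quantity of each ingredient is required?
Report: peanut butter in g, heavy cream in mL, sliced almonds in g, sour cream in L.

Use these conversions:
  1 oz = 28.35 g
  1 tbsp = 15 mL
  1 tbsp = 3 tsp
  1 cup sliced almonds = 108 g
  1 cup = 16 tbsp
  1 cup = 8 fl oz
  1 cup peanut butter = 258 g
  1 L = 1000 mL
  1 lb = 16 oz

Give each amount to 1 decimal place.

Scaling factor: 60/24 = 5/2 = 2.5.
peanut butter: 2.5 lb × 5/2 × 16 oz/lb × 28.35 g/oz = 2835.0 g
heavy cream: (3 tbsp + 1 tsp = 10/3 tbsp) × 5/2 × 15 mL/tbsp = 125.0 mL
sliced almonds: (2 tbsp + 1 tsp = 7/3 tbsp) × 5/2 ÷ 16 tbsp/cup × 108 g/cup ≈ 39.4 g
sour cream: 75 mL × 5/2 ÷ 1000 mL/L ≈ 0.2 L

peanut butter: 2835.0 g; heavy cream: 125.0 mL; sliced almonds: 39.4 g; sour cream: 0.2 L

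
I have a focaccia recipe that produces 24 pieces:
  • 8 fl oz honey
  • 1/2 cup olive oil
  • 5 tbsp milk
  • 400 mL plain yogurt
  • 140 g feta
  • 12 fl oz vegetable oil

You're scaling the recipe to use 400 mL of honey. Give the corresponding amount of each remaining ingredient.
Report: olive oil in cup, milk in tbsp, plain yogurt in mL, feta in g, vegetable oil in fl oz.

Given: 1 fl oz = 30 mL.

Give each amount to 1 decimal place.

olive oil: 0.8 cup; milk: 8.3 tbsp; plain yogurt: 666.7 mL; feta: 233.3 g; vegetable oil: 20.0 fl oz

The original recipe has 240 mL of honey, so the scaling factor is 400 ÷ 240 = 5/3.
olive oil: 0.5 cup × 5/3 ≈ 0.8 cup
milk: 5 tbsp × 5/3 ≈ 8.3 tbsp
plain yogurt: 400 mL × 5/3 ≈ 666.7 mL
feta: 140 g × 5/3 ≈ 233.3 g
vegetable oil: 12 fl oz × 5/3 = 20.0 fl oz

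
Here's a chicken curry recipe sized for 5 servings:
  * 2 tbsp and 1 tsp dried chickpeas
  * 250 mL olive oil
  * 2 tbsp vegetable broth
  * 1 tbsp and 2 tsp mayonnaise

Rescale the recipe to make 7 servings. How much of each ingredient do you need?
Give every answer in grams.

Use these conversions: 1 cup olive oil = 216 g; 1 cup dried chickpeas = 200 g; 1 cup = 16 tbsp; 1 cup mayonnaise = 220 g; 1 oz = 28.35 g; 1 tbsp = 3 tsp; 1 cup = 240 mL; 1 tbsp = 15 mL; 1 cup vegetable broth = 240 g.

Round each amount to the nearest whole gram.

dried chickpeas: 41 g; olive oil: 315 g; vegetable broth: 42 g; mayonnaise: 32 g

Scaling factor: 7/5 = 1.4.
dried chickpeas: (2 tbsp + 1 tsp = 7/3 tbsp) × 7/5 ÷ 16 tbsp/cup × 200 g/cup ≈ 41 g
olive oil: 250 mL × 7/5 ÷ 240 mL/cup × 216 g/cup = 315 g
vegetable broth: 2 tbsp × 7/5 ÷ 16 tbsp/cup × 240 g/cup = 42 g
mayonnaise: (1 tbsp + 2 tsp = 5/3 tbsp) × 7/5 ÷ 16 tbsp/cup × 220 g/cup ≈ 32 g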